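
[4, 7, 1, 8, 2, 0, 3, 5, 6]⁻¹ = [5, 2, 4, 6, 0, 7, 8, 1, 3]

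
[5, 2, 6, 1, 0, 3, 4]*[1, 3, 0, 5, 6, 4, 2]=[4, 0, 2, 3, 1, 5, 6]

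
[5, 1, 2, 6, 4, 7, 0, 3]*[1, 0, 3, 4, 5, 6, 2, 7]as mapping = [0→6, 1→0, 2→3, 3→2, 4→5, 5→7, 6→1, 7→4]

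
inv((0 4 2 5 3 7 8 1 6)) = (0 6 1 8 7 3 5 2 4)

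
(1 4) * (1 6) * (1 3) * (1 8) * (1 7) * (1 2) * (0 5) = (0 5)(1 4 6 3 8 7 2)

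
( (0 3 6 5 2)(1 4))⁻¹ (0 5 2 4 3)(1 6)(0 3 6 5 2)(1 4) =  (0 1 6 3 2)(4 5)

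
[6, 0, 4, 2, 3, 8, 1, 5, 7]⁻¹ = [1, 6, 3, 4, 2, 7, 0, 8, 5]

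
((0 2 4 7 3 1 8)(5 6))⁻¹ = (0 8 1 3 7 4 2)(5 6)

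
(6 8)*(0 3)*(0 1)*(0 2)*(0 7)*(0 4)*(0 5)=(0 3 1 2 7 4 5) (6 8) 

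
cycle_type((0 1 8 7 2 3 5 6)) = 8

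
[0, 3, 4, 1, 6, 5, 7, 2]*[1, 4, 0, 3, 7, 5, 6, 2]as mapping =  [0→1, 1→3, 2→7, 3→4, 4→6, 5→5, 6→2, 7→0]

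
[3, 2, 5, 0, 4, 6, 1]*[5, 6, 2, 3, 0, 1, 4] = [3, 2, 1, 5, 0, 4, 6] 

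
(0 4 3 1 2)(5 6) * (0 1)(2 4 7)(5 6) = (0 7 2 1 4 3)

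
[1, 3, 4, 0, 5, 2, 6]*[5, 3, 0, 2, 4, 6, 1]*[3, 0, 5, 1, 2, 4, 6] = [1, 5, 2, 4, 6, 3, 0]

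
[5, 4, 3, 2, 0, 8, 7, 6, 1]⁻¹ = [4, 8, 3, 2, 1, 0, 7, 6, 5]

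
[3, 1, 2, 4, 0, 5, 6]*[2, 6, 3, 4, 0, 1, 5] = [4, 6, 3, 0, 2, 1, 5]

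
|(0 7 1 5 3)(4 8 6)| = 15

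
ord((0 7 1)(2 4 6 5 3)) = 15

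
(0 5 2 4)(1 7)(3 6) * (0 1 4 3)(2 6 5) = (0 2 3 5 6)(1 7 4)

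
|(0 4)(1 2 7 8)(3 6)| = 4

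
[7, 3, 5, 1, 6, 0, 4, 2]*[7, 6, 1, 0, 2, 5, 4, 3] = [3, 0, 5, 6, 4, 7, 2, 1]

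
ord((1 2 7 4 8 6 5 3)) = 8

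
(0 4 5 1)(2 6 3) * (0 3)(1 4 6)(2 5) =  (0 6)(1 3 5 4 2)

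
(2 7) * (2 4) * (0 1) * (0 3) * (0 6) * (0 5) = (0 1 3 6 5)(2 7 4)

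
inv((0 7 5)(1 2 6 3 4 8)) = (0 5 7)(1 8 4 3 6 2)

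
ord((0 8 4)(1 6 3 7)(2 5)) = 12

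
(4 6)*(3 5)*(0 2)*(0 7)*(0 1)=(0 2 7 1)(3 5)(4 6)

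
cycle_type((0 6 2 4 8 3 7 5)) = 8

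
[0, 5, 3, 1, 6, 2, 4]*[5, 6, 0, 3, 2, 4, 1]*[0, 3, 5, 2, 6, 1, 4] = [1, 6, 2, 4, 3, 0, 5]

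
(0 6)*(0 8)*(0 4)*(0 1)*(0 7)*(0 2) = (0 6 8 4 1 7 2)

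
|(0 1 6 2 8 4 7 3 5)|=9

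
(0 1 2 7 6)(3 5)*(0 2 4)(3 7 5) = (0 1 4)(2 5 7 6)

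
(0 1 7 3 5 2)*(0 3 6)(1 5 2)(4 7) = (0 5 1 4 7 6)(2 3)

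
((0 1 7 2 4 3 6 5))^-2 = (0 6 4 7)(1 5 3 2)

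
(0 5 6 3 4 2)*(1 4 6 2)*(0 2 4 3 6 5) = (1 3 5 4) 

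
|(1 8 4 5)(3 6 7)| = 12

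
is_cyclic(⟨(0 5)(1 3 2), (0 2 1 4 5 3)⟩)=no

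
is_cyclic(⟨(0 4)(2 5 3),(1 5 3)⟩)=no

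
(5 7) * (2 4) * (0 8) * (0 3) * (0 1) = (0 8 3 1)(2 4)(5 7)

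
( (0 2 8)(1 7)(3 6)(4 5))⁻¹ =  (0 8 2)(1 7)(3 6)(4 5)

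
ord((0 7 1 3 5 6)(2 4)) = 6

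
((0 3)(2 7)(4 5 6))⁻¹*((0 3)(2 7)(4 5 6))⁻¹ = (4 5 6)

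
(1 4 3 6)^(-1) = (1 6 3 4)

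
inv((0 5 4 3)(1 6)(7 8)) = (0 3 4 5)(1 6)(7 8)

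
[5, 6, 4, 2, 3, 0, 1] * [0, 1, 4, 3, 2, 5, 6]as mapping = [0→5, 1→6, 2→2, 3→4, 4→3, 5→0, 6→1]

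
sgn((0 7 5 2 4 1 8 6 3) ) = 1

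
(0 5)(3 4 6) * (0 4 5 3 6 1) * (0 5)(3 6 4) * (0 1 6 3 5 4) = (0 3 1 4 6)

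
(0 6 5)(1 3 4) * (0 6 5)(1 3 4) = (0 5 6)(1 4 3)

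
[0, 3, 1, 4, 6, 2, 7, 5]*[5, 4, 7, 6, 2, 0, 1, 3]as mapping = [0→5, 1→6, 2→4, 3→2, 4→1, 5→7, 6→3, 7→0]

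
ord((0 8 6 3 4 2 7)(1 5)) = 14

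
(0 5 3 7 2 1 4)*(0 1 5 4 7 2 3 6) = (0 4 1 7 3 2 5 6)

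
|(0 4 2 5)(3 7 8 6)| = 4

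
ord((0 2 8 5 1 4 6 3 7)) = 9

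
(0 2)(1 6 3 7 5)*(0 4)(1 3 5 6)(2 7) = (0 7 6 5 3 2 4)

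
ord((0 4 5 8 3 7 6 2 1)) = 9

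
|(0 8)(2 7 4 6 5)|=10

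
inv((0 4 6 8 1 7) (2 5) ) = (0 7 1 8 6 4) (2 5) 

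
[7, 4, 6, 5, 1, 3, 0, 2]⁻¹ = [6, 4, 7, 5, 1, 3, 2, 0]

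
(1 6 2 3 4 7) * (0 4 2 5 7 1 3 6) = (0 4 1)(2 6 5 7 3)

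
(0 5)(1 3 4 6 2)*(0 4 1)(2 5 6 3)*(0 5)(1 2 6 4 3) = (0 4 1 6)(2 5 3)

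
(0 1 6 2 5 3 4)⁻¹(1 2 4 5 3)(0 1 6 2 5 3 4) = (0 3 4 6 5)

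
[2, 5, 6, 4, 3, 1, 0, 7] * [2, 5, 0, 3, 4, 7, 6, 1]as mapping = [0→0, 1→7, 2→6, 3→4, 4→3, 5→5, 6→2, 7→1]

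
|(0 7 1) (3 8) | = 6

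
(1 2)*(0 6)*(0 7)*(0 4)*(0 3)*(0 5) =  (0 6 7 4 3 5)(1 2)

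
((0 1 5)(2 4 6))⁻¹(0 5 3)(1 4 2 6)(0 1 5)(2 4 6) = (0 3 1)(2 5 6 4)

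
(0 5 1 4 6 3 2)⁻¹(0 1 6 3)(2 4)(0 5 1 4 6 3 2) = (0 6)(2 5 4 3)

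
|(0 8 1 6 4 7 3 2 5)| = 9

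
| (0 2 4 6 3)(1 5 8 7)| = 20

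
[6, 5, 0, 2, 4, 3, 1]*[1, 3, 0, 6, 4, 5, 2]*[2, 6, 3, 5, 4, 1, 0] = [3, 1, 6, 2, 4, 0, 5]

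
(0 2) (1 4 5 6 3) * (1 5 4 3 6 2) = (0 1 3 5 2) 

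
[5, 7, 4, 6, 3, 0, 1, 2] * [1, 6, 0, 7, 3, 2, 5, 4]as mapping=[0→2, 1→4, 2→3, 3→5, 4→7, 5→1, 6→6, 7→0]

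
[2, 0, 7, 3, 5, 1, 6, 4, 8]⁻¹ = [1, 5, 0, 3, 7, 4, 6, 2, 8]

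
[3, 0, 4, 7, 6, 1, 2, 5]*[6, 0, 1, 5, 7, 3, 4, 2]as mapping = [0→5, 1→6, 2→7, 3→2, 4→4, 5→0, 6→1, 7→3]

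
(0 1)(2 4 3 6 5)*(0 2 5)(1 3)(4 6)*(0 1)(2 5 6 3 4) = (0 4)(1 5 6)(2 3)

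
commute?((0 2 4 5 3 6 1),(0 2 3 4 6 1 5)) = no:(0 2 4 5 3 6 1) * (0 2 3 4 6 1 5) = (0 3 1 2 6 5 4),(0 2 3 4 6 1 5) * (0 2 4 5 3 6 1) = (0 4 1 3 5 2 6)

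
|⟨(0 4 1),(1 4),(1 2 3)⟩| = 120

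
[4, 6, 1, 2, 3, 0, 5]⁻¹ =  [5, 2, 3, 4, 0, 6, 1]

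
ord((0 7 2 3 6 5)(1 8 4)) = 6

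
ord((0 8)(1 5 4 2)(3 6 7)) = 12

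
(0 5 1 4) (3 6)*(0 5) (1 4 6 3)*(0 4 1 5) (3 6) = (0 4) (1 3 6 5) 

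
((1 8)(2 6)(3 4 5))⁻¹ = (1 8)(2 6)(3 5 4)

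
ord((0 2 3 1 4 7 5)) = 7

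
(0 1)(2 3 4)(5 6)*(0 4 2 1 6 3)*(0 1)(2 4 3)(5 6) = (0 5 2 1 3 4)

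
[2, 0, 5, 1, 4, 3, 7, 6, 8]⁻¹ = [1, 3, 0, 5, 4, 2, 7, 6, 8]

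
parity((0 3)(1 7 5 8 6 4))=even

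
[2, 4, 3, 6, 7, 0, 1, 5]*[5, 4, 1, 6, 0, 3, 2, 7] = [1, 0, 6, 2, 7, 5, 4, 3]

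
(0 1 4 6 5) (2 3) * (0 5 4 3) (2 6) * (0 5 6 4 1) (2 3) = (1 2 5 6) (3 4) 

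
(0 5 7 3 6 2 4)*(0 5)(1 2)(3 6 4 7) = (1 2 7 6)(3 4 5)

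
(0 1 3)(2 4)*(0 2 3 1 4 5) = (0 4 3 2 5)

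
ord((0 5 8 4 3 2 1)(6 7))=14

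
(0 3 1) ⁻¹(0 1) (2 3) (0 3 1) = (0 3) (1 2) 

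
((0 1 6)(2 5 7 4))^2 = (0 6 1)(2 7)(4 5)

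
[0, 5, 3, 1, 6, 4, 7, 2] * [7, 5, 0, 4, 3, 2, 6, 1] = [7, 2, 4, 5, 6, 3, 1, 0]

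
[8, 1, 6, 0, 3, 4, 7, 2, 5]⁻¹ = [3, 1, 7, 4, 5, 8, 2, 6, 0]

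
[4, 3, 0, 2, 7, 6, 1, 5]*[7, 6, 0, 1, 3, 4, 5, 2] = [3, 1, 7, 0, 2, 5, 6, 4]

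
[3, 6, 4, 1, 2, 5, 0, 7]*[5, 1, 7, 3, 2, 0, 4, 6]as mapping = [0→3, 1→4, 2→2, 3→1, 4→7, 5→0, 6→5, 7→6]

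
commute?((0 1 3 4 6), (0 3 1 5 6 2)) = no:(0 1 3 4 6) * (0 3 1 5 6 2) = (0 5 6 3 4 2), (0 3 1 5 6 2) * (0 1 3 4 6) = (0 4 6 2 1 5)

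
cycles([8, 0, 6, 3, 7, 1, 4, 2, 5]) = (0 8 5 1)(2 6 4 7)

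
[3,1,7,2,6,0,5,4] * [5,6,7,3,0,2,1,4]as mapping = [0→3,1→6,2→4,3→7,4→1,5→5,6→2,7→0]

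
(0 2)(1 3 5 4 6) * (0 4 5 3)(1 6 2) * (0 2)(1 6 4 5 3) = (0 6 4)(1 2 5 3)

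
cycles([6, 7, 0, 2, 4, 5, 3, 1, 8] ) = (0 6 3 2)(1 7)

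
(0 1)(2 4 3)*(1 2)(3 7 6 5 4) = (0 2 3 1)(4 7 6 5)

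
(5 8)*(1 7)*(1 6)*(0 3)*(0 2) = (0 3 2)(1 7 6)(5 8)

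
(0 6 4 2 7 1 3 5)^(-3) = (0 1 4 5 7 6 3 2)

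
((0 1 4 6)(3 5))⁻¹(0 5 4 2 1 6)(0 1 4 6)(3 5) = (0 1 3 6 2 4)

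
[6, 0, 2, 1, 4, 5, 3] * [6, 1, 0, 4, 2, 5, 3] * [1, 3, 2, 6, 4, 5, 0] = [6, 0, 1, 3, 2, 5, 4]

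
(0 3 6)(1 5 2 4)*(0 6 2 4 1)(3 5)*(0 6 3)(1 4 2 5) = (0 1)(2 4 6 3 5)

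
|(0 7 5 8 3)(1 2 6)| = 15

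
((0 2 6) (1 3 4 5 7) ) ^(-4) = (0 6 2) (1 3 4 5 7) 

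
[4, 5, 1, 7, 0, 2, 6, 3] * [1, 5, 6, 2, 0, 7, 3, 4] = [0, 7, 5, 4, 1, 6, 3, 2]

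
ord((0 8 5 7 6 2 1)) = 7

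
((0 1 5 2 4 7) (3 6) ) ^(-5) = (0 1 5 2 4 7) (3 6) 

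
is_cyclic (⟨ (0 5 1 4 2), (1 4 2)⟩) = no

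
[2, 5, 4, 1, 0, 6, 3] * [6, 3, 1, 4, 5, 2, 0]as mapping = [0→1, 1→2, 2→5, 3→3, 4→6, 5→0, 6→4]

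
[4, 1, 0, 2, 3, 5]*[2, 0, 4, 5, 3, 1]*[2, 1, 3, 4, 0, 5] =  [4, 2, 3, 0, 5, 1]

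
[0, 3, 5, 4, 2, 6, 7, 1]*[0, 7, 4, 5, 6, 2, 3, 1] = [0, 5, 2, 6, 4, 3, 1, 7]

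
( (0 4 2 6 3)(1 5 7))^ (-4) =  (0 4 2 6 3)(1 7 5)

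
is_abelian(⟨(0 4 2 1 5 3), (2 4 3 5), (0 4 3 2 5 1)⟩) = no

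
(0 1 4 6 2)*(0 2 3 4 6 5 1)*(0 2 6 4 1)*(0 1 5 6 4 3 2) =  (1 3 5) (2 4 6) 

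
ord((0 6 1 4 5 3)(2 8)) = 6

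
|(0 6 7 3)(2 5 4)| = 12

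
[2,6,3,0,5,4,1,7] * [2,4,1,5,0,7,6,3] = [1,6,5,2,7,0,4,3]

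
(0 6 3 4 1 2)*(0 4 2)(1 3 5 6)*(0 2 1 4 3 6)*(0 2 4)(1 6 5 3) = (1 4 5 2)(3 6)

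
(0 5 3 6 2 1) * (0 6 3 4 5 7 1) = (0 7 1 6 2)(4 5)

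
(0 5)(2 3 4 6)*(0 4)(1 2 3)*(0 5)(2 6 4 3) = (1 6 2)(3 5)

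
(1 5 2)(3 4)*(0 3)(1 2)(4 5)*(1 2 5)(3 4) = (0 4)(1 3)(2 5)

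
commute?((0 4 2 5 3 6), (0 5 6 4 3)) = no:(0 4 2 5 3 6) * (0 5 6 4 3) = (0 3 4 2 6 5), (0 5 6 4 3) * (0 4 2 5 3 6) = (0 3 4 6 2 5)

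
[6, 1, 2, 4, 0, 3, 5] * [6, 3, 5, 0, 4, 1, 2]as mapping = [0→2, 1→3, 2→5, 3→4, 4→6, 5→0, 6→1]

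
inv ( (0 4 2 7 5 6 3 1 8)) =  (0 8 1 3 6 5 7 2 4)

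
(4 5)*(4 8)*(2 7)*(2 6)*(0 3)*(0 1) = (0 3 1)(2 7 6)(4 5 8)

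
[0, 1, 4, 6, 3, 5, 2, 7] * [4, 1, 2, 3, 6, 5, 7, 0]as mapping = [0→4, 1→1, 2→6, 3→7, 4→3, 5→5, 6→2, 7→0]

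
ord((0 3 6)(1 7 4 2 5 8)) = 6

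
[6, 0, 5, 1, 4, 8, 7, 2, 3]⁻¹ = [1, 3, 7, 8, 4, 2, 0, 6, 5]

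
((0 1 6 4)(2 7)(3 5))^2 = (0 6)(1 4)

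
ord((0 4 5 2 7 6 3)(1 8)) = 14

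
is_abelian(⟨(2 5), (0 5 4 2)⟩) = no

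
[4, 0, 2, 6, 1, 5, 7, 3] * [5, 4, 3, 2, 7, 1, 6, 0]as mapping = [0→7, 1→5, 2→3, 3→6, 4→4, 5→1, 6→0, 7→2]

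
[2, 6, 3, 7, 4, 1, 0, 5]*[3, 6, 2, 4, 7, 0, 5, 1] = [2, 5, 4, 1, 7, 6, 3, 0]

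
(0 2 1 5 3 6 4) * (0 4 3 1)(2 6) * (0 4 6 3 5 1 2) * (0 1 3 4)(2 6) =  (0 4 2)(1 3)(5 6)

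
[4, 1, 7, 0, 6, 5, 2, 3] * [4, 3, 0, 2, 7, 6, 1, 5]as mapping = [0→7, 1→3, 2→5, 3→4, 4→1, 5→6, 6→0, 7→2]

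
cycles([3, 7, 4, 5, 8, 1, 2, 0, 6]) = (0 3 5 1 7)(2 4 8 6)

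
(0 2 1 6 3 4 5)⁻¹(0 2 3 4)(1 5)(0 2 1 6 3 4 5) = (0 6)(1 4 5 2)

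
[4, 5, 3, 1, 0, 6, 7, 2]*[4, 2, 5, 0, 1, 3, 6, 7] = [1, 3, 0, 2, 4, 6, 7, 5]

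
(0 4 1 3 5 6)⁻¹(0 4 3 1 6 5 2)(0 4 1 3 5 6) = (0 6 2 4 1 5 3)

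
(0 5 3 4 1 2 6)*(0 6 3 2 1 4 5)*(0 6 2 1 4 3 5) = (0 6 2 5 1 4 3) 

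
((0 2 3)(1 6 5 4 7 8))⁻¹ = (0 3 2)(1 8 7 4 5 6)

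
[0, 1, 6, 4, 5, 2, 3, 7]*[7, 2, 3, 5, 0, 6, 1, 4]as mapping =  [0→7, 1→2, 2→1, 3→0, 4→6, 5→3, 6→5, 7→4]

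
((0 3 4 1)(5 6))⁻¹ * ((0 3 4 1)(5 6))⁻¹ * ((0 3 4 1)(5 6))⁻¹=(0 3 4 1)(5 6)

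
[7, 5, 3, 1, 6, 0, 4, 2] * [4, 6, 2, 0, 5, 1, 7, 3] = [3, 1, 0, 6, 7, 4, 5, 2]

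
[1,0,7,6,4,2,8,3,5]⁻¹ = [1,0,5,7,4,8,3,2,6]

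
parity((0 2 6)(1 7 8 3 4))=even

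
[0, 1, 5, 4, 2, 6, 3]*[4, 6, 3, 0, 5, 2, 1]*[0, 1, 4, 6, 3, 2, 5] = [3, 5, 4, 2, 6, 1, 0]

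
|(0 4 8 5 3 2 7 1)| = 8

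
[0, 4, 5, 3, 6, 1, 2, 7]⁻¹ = [0, 5, 6, 3, 1, 2, 4, 7]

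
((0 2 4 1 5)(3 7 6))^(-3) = (0 4 5 2 1)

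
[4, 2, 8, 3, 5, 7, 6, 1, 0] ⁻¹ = [8, 7, 1, 3, 0, 4, 6, 5, 2] 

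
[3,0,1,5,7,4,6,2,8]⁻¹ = [1,2,7,0,5,3,6,4,8]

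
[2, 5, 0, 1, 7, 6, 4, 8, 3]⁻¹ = [2, 3, 0, 8, 6, 1, 5, 4, 7]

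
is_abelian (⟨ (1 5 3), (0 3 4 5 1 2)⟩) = no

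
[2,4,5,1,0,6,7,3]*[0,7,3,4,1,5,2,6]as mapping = [0→3,1→1,2→5,3→7,4→0,5→2,6→6,7→4]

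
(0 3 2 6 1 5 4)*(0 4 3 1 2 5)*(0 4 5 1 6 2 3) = (0 6 3 1 4 5)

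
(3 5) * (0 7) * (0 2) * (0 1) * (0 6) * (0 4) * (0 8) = (0 7 2 1 6 4 8)(3 5)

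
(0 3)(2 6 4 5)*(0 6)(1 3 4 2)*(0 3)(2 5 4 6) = (0 6 5 1)(2 3)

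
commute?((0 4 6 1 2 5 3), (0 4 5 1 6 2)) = no:(0 4 6 1 2 5 3)*(0 4 5 1 6 2) = (0 5 3 4 2 1), (0 4 5 1 6 2)*(0 4 6 1 2 5 3) = (0 6 5 2 4 3)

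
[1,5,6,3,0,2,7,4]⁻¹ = [4,0,5,3,7,1,2,6]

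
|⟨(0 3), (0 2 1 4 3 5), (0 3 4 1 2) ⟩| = 720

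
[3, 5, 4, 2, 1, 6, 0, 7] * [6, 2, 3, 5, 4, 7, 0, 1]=[5, 7, 4, 3, 2, 0, 6, 1]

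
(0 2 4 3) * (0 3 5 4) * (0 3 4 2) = (2 3 4 5)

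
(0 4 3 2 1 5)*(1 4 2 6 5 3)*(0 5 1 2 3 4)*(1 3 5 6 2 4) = (0 5 6 3 2)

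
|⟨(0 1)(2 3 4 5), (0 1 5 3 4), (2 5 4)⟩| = 360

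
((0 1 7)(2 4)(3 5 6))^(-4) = (0 7 1)(3 6 5)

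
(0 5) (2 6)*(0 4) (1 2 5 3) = (0 3 1 2 6 5 4) 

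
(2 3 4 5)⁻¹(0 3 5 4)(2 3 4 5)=(0 4 2 5)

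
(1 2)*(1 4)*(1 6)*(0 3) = (0 3)(1 2 4 6)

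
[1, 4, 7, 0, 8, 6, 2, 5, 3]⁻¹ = [3, 0, 6, 8, 1, 7, 5, 2, 4]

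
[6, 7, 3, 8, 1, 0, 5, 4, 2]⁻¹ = [5, 4, 8, 2, 7, 6, 0, 1, 3]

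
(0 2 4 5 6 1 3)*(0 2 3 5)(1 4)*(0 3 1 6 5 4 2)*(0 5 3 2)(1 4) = (0 4 2 6)(3 5)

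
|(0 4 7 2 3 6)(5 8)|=6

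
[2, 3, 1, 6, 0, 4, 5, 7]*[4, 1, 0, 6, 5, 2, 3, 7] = [0, 6, 1, 3, 4, 5, 2, 7]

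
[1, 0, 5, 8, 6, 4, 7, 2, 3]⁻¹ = [1, 0, 7, 8, 5, 2, 4, 6, 3]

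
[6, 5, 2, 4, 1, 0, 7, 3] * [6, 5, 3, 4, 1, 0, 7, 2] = [7, 0, 3, 1, 5, 6, 2, 4]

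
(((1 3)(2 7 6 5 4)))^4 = (2 4 5 6 7)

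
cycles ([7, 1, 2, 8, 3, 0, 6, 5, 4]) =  (0 7 5)(3 8 4)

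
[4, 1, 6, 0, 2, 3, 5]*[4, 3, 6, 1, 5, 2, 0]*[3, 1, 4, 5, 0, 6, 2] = [6, 5, 3, 0, 2, 1, 4] 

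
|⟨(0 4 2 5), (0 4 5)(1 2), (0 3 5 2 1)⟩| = 720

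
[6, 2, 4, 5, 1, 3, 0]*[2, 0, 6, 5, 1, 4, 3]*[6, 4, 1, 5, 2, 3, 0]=[5, 0, 4, 2, 6, 3, 1]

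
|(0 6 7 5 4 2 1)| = 7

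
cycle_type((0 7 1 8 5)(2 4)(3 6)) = 2^2.5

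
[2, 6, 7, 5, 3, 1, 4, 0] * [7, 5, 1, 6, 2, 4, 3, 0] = [1, 3, 0, 4, 6, 5, 2, 7]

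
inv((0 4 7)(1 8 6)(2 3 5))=(0 7 4)(1 6 8)(2 5 3)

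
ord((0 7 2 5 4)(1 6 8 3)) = 20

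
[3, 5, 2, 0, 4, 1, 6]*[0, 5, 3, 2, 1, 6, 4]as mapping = [0→2, 1→6, 2→3, 3→0, 4→1, 5→5, 6→4]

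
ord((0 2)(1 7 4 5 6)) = 10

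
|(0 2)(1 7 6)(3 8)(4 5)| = 6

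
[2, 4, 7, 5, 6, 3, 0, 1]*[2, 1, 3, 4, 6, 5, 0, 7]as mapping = [0→3, 1→6, 2→7, 3→5, 4→0, 5→4, 6→2, 7→1]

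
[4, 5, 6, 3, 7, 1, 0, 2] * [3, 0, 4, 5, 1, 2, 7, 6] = [1, 2, 7, 5, 6, 0, 3, 4]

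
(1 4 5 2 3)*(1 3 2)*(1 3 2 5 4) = (2 5 3)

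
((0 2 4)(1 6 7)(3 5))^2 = (0 4 2)(1 7 6)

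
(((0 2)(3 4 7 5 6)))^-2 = (3 5 4 6 7)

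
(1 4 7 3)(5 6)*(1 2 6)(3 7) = (1 4 3 2 6 5)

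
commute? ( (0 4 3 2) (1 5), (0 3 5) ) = no: (0 4 3 2) (1 5) * (0 3 5) = (0 4 5 1) (2 3), (0 3 5) * (0 4 3 2) (1 5) = (0 2) (1 5 4 3) 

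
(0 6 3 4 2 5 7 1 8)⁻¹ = (0 8 1 7 5 2 4 3 6)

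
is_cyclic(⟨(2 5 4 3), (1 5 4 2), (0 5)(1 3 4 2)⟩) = no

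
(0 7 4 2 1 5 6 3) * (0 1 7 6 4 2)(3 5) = (0 6 5 4)(1 3)(2 7)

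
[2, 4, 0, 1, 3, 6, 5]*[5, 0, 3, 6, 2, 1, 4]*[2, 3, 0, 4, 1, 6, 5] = [4, 0, 6, 2, 5, 1, 3]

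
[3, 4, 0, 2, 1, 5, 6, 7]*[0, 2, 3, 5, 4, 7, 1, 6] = [5, 4, 0, 3, 2, 7, 1, 6]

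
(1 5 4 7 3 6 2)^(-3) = (1 3 5 6 4 2 7)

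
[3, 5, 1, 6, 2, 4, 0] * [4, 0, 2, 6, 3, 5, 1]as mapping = [0→6, 1→5, 2→0, 3→1, 4→2, 5→3, 6→4]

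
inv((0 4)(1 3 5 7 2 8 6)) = (0 4)(1 6 8 2 7 5 3)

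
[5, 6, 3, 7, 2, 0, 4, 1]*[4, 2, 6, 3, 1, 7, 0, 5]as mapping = [0→7, 1→0, 2→3, 3→5, 4→6, 5→4, 6→1, 7→2]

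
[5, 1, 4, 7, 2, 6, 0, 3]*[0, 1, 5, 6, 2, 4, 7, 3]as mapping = [0→4, 1→1, 2→2, 3→3, 4→5, 5→7, 6→0, 7→6]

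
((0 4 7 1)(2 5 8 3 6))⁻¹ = (0 1 7 4)(2 6 3 8 5)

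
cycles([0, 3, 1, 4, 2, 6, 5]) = (1 3 4 2) (5 6) 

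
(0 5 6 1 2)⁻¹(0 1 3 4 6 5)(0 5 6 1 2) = (1 6 5 2 3 4)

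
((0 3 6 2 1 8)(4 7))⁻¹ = (0 8 1 2 6 3)(4 7)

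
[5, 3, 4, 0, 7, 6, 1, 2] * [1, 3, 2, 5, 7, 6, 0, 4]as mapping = [0→6, 1→5, 2→7, 3→1, 4→4, 5→0, 6→3, 7→2]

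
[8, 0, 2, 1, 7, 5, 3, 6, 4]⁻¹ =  [1, 3, 2, 6, 8, 5, 7, 4, 0]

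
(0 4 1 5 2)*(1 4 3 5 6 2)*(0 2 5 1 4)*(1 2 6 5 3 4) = (0 4)(1 5)(2 6 3)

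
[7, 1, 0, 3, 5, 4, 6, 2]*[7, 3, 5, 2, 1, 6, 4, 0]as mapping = [0→0, 1→3, 2→7, 3→2, 4→6, 5→1, 6→4, 7→5]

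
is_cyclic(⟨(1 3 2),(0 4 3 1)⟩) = no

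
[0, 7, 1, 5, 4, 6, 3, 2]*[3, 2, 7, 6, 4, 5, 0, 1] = [3, 1, 2, 5, 4, 0, 6, 7]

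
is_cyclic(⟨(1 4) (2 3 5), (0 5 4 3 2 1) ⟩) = no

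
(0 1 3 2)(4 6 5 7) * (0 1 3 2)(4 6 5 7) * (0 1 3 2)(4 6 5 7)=(0 2 3 1)(4 7 5 6)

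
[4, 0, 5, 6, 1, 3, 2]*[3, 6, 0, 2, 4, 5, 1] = [4, 3, 5, 1, 6, 2, 0]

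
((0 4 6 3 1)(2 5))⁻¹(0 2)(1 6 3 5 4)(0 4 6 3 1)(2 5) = (0 3 1 2 6)(4 5)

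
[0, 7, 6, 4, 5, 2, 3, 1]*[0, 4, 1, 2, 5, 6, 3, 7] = [0, 7, 3, 5, 6, 1, 2, 4] 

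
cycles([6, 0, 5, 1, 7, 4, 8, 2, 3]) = (0 6 8 3 1) (2 5 4 7) 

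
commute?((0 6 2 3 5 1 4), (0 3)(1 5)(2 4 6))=no:(0 6 2 3 5 1 4)*(0 3)(1 5)(2 4 6)=(0 2)(1 6 4 3), (0 3)(1 5)(2 4 6)*(0 6 2 3 5 1 4)=(0 5 4 2)(3 6)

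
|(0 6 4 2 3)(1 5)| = 10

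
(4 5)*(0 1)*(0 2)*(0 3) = (0 1 2 3)(4 5)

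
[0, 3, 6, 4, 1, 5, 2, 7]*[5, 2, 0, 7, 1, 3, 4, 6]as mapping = [0→5, 1→7, 2→4, 3→1, 4→2, 5→3, 6→0, 7→6]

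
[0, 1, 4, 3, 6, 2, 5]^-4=[0, 1, 2, 3, 4, 5, 6]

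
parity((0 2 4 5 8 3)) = odd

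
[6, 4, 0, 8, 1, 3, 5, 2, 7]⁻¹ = [2, 4, 7, 5, 1, 6, 0, 8, 3]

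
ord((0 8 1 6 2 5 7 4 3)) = 9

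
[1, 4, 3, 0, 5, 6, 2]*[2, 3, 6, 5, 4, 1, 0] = [3, 4, 5, 2, 1, 0, 6]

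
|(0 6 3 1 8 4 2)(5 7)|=14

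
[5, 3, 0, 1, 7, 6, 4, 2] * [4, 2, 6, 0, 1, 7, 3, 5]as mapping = [0→7, 1→0, 2→4, 3→2, 4→5, 5→3, 6→1, 7→6]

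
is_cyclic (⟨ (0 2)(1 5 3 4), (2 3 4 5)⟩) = no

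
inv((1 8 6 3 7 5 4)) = (1 4 5 7 3 6 8)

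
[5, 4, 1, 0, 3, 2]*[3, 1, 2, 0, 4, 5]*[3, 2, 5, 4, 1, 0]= [0, 1, 2, 4, 3, 5]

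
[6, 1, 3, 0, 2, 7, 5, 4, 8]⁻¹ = [3, 1, 4, 2, 7, 6, 0, 5, 8]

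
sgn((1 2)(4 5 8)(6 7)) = 1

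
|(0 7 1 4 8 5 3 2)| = 8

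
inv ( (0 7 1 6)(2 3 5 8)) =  (0 6 1 7)(2 8 5 3)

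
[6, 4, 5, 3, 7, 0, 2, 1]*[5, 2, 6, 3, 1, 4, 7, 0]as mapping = [0→7, 1→1, 2→4, 3→3, 4→0, 5→5, 6→6, 7→2]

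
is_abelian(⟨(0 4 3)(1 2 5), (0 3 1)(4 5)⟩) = no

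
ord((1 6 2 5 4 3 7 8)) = 8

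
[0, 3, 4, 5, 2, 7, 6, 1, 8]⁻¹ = [0, 7, 4, 1, 2, 3, 6, 5, 8]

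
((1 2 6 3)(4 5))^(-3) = (1 2 6 3)(4 5)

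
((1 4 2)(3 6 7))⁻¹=(1 2 4)(3 7 6)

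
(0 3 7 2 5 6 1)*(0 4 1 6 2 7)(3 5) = (0 5 2 3)(1 4)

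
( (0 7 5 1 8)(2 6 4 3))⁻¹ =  (0 8 1 5 7)(2 3 4 6)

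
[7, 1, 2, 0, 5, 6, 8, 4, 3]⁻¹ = [3, 1, 2, 8, 7, 4, 5, 0, 6]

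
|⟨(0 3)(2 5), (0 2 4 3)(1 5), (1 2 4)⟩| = 360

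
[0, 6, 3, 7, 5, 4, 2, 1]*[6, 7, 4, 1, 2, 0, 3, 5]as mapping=[0→6, 1→3, 2→1, 3→5, 4→0, 5→2, 6→4, 7→7]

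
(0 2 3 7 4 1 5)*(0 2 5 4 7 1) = (0 5 2 3 1 4)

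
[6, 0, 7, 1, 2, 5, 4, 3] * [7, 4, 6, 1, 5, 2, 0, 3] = [0, 7, 3, 4, 6, 2, 5, 1]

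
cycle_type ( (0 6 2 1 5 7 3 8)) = 8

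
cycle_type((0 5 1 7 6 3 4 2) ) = 8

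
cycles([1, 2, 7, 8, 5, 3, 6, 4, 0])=(0 1 2 7 4 5 3 8)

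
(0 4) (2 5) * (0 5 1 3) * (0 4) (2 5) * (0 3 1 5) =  (0 3 4 2 5) 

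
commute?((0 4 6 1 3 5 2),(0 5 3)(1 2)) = no:(0 4 6 1 3 5 2) * (0 5 3)(1 2) = (0 4 6 2 5 1),(0 5 3)(1 2) * (0 4 6 1 3 5 2) = (0 2 3 4 6 1)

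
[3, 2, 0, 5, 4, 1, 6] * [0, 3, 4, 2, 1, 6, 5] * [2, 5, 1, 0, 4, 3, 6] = [1, 4, 2, 6, 5, 0, 3]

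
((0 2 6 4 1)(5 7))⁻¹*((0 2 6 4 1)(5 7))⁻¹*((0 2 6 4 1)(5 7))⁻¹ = (0 6 1 2 4)(5 7)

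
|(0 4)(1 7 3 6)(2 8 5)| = 12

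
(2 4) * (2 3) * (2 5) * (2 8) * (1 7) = (1 7)(2 4 3 5 8)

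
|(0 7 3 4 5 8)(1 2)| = 6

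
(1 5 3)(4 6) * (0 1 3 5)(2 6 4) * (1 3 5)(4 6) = (0 3 5 1)(2 4 6)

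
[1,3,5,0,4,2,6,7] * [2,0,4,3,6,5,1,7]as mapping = [0→0,1→3,2→5,3→2,4→6,5→4,6→1,7→7]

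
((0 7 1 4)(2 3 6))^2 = (0 1)(2 6 3)(4 7)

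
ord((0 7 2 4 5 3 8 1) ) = 8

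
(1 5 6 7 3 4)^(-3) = (1 7)(3 5)(4 6)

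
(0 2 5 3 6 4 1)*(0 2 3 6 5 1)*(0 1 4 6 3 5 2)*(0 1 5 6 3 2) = (0 6 3) (2 4 5) 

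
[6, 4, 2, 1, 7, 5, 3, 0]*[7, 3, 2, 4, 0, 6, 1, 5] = [1, 0, 2, 3, 5, 6, 4, 7]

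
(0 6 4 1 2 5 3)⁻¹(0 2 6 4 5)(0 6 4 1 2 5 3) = (1 3 6 5 4)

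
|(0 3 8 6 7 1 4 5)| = 8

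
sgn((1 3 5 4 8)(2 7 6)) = 1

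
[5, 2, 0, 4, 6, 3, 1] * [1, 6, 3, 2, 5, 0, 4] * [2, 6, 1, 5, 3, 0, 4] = [2, 5, 6, 0, 3, 1, 4]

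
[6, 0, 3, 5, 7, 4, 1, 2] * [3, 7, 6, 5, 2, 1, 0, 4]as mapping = [0→0, 1→3, 2→5, 3→1, 4→4, 5→2, 6→7, 7→6]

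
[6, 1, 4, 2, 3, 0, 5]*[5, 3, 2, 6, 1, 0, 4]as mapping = [0→4, 1→3, 2→1, 3→2, 4→6, 5→5, 6→0]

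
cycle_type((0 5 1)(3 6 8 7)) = 3.4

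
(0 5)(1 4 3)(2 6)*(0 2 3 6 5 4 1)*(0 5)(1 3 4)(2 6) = (0 1 3 5 6 4 2)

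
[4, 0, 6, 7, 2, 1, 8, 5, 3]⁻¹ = [1, 5, 4, 8, 0, 7, 2, 3, 6]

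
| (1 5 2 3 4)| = 5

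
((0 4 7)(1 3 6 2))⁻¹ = (0 7 4)(1 2 6 3)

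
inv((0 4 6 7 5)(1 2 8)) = (0 5 7 6 4)(1 8 2)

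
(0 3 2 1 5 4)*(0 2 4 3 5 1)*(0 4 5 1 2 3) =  (0 1 2 4 3 5)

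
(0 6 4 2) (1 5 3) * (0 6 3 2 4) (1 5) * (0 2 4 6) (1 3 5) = (0 5 4 6 2) (1 3) 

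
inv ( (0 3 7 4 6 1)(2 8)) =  (0 1 6 4 7 3)(2 8)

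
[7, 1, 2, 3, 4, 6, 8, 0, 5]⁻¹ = [7, 1, 2, 3, 4, 8, 5, 0, 6]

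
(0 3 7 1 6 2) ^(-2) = (0 6 7) (1 3 2) 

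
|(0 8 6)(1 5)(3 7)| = 6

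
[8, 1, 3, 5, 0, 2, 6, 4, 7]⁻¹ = [4, 1, 5, 2, 7, 3, 6, 8, 0]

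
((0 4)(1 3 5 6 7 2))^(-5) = (0 4)(1 3 5 6 7 2)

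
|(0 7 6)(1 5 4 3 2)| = 15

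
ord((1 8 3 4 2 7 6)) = 7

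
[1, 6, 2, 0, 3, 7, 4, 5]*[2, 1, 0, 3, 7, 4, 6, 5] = [1, 6, 0, 2, 3, 5, 7, 4]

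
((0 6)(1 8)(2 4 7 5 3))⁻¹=(0 6)(1 8)(2 3 5 7 4)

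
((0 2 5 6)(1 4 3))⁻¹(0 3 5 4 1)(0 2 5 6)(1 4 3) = (1 6 3 4 2)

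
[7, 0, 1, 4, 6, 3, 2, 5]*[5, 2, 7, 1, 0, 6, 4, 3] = [3, 5, 2, 0, 4, 1, 7, 6] 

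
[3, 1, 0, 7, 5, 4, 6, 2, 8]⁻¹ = [2, 1, 7, 0, 5, 4, 6, 3, 8]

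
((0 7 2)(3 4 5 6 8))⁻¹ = (0 2 7)(3 8 6 5 4)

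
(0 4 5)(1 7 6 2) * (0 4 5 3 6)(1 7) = (0 5 4 3 6 2 7)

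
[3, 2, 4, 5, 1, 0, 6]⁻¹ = [5, 4, 1, 0, 2, 3, 6]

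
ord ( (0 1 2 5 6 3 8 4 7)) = 9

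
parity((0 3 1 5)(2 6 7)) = odd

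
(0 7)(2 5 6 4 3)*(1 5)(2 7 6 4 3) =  (0 6 3 7)(1 5 4 2)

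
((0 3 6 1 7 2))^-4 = (0 6 7)(1 2 3)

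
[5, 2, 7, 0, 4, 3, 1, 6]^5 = [3, 2, 7, 5, 4, 0, 1, 6]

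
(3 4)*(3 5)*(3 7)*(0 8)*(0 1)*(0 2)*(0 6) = (0 8 1 2 6)(3 4 5 7)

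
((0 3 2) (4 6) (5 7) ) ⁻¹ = (0 2 3) (4 6) (5 7) 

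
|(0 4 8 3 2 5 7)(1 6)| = 14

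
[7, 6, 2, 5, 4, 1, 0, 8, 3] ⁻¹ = [6, 5, 2, 8, 4, 3, 1, 0, 7] 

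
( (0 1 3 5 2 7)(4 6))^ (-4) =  (0 3 2)(1 5 7)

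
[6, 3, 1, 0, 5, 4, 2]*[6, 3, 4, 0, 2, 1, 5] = [5, 0, 3, 6, 1, 2, 4]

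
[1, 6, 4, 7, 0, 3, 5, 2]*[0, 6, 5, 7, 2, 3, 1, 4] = [6, 1, 2, 4, 0, 7, 3, 5]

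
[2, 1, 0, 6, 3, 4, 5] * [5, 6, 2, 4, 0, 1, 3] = [2, 6, 5, 3, 4, 0, 1]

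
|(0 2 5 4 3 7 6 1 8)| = 9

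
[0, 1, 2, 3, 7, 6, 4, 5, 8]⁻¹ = [0, 1, 2, 3, 6, 7, 5, 4, 8]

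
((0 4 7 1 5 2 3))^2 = (0 7 5 3 4 1 2)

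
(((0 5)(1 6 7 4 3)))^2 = (1 7 3 6 4)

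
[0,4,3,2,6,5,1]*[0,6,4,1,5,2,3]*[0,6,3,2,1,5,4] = [0,5,6,1,2,3,4]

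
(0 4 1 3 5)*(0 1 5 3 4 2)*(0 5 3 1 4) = (0 2 5 4 3 1)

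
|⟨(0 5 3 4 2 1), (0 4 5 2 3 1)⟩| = 720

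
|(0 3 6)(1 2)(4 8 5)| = 6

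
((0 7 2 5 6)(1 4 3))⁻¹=(0 6 5 2 7)(1 3 4)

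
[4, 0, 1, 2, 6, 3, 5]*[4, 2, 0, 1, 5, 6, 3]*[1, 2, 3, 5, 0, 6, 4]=[6, 0, 3, 1, 5, 2, 4]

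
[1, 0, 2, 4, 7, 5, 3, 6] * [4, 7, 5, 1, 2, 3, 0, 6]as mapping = [0→7, 1→4, 2→5, 3→2, 4→6, 5→3, 6→1, 7→0]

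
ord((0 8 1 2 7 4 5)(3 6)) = 14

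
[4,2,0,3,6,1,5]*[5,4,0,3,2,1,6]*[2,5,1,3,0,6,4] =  [1,2,6,3,4,0,5]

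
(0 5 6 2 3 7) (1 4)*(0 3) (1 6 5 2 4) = (0 2) (3 7) (4 6) 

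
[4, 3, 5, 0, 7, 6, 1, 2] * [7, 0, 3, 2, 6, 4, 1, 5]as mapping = [0→6, 1→2, 2→4, 3→7, 4→5, 5→1, 6→0, 7→3]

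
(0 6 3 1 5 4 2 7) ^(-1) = (0 7 2 4 5 1 3 6) 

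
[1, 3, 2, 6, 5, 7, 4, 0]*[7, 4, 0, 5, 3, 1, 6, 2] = [4, 5, 0, 6, 1, 2, 3, 7]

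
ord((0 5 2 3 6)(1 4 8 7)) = 20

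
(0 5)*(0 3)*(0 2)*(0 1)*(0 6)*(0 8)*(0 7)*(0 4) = (0 5 3 2 1 6 8 7 4)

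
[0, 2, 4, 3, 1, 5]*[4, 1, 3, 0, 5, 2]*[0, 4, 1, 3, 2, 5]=[2, 3, 5, 0, 4, 1]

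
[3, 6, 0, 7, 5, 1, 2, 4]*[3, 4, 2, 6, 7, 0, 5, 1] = [6, 5, 3, 1, 0, 4, 2, 7]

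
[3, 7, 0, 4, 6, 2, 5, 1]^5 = [2, 7, 5, 0, 3, 6, 4, 1]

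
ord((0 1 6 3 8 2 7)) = 7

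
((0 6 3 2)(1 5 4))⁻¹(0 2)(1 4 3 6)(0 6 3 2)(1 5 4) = (0 6)(1 2 3 5)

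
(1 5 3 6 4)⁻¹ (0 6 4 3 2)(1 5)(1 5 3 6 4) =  (0 4 1 6 2)(3 5)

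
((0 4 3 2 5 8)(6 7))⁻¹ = (0 8 5 2 3 4)(6 7)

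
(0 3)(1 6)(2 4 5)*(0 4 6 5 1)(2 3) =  (0 2 6)(1 5 3 4)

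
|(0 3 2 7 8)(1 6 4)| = 15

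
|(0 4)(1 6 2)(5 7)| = 6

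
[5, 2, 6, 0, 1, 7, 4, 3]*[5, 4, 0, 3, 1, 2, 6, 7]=[2, 0, 6, 5, 4, 7, 1, 3]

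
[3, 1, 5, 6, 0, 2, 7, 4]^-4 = [3, 1, 2, 6, 0, 5, 7, 4]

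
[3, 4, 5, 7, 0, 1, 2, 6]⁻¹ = [4, 5, 6, 0, 1, 2, 7, 3]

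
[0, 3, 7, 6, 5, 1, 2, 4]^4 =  [0, 7, 1, 4, 6, 2, 5, 3]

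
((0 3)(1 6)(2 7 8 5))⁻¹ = (0 3)(1 6)(2 5 8 7)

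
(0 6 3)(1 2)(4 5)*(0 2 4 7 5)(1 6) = (0 1 4)(2 6 3)(5 7)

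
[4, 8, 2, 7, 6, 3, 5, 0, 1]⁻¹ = [7, 8, 2, 5, 0, 6, 4, 3, 1]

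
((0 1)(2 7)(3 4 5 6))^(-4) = ()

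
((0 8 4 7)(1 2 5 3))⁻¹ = (0 7 4 8)(1 3 5 2)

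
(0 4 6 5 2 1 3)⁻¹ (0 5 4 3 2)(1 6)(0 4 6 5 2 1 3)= (0 1 4 2 6)(3 5)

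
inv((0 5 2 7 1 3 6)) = (0 6 3 1 7 2 5)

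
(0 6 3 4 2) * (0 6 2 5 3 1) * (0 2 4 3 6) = (0 4 5 6 1 2)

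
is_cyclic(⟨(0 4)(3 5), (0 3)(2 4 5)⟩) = no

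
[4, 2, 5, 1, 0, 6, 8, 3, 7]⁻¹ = [4, 3, 1, 7, 0, 2, 5, 8, 6]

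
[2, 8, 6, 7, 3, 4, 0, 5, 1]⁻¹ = [6, 8, 0, 4, 5, 7, 2, 3, 1]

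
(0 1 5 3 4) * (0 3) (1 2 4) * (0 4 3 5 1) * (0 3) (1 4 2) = (0 1 4 5 2) 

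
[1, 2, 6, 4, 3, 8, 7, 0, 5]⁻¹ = [7, 0, 1, 4, 3, 8, 2, 6, 5]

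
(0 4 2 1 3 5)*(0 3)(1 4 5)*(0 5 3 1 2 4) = (0 3 2)(1 5)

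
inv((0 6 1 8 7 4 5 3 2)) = (0 2 3 5 4 7 8 1 6)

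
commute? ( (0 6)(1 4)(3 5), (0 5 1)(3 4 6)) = yes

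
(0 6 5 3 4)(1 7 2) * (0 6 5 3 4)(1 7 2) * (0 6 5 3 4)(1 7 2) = (0 3 6 4 5)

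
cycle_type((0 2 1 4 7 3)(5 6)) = 2.6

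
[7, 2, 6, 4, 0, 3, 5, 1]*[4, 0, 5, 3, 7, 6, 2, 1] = [1, 5, 2, 7, 4, 3, 6, 0]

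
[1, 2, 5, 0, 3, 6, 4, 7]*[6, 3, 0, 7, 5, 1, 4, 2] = [3, 0, 1, 6, 7, 4, 5, 2]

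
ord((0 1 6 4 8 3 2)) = 7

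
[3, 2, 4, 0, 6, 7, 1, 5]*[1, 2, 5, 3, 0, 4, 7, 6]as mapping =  [0→3, 1→5, 2→0, 3→1, 4→7, 5→6, 6→2, 7→4]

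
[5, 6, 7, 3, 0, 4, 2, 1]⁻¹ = [4, 7, 6, 3, 5, 0, 1, 2]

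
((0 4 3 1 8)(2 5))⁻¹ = (0 8 1 3 4)(2 5)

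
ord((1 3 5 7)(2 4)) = 4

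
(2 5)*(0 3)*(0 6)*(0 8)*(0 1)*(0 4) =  (0 3 6 8 1 4)(2 5)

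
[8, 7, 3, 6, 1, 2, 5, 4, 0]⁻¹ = [8, 4, 5, 2, 7, 6, 3, 1, 0]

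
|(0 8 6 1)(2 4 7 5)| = 4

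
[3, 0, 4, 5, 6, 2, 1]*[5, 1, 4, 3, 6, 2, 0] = [3, 5, 6, 2, 0, 4, 1]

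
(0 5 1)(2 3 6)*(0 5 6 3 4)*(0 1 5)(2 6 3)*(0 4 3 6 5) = (0 6 5)(1 4)(2 3)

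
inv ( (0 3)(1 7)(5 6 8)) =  (0 3)(1 7)(5 8 6)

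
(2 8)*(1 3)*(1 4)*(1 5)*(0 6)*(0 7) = (0 6 7)(1 3 4 5)(2 8)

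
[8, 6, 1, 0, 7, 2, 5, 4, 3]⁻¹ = [3, 2, 5, 8, 7, 6, 1, 4, 0]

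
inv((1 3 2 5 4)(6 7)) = (1 4 5 2 3)(6 7)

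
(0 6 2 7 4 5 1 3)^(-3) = (0 5 2 3 4 6 1 7)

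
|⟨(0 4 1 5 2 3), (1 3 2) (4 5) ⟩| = 720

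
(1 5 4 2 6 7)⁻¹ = (1 7 6 2 4 5)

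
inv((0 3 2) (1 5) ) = (0 2 3) (1 5) 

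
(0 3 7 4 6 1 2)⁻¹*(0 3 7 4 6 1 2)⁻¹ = (0 1 4 3 2 6 7)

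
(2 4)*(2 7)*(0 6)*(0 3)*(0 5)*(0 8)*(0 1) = (0 6 3 5 8 1)(2 4 7)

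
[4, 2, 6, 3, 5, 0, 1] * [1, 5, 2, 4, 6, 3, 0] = [6, 2, 0, 4, 3, 1, 5]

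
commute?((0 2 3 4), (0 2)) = no:(0 2 3 4)*(0 2) = (2 3 4), (0 2)*(0 2 3 4) = (0 3 4)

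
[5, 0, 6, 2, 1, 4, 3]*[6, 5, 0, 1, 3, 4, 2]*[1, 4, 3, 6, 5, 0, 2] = [5, 2, 3, 1, 0, 6, 4]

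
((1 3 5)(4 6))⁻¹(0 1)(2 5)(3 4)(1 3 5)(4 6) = (0 3)(1 2)(5 6)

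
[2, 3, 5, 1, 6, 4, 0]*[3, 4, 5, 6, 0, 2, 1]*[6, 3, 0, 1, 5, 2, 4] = [2, 4, 0, 5, 3, 6, 1]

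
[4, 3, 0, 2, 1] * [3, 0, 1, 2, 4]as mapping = [0→4, 1→2, 2→3, 3→1, 4→0]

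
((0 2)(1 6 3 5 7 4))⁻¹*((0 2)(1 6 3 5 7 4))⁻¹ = (1 7 3)(4 5 6)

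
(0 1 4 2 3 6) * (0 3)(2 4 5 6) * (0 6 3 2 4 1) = (1 5 3 4)(2 6)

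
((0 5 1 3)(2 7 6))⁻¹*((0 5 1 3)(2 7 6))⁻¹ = (0 1)(2 7 6)(3 5)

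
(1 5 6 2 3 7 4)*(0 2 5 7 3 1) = (0 2 1 7 4)(5 6)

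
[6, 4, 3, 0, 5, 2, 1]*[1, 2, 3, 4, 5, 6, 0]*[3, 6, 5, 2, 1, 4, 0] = [3, 4, 1, 6, 0, 2, 5]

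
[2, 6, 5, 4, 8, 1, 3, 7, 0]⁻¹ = [8, 5, 0, 6, 3, 2, 1, 7, 4]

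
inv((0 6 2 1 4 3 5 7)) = (0 7 5 3 4 1 2 6)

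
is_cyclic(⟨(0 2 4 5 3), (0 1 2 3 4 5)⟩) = no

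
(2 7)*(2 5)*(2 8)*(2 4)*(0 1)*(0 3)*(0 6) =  (0 1 3 6)(2 7 5 8 4)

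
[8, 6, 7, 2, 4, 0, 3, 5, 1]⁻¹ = [5, 8, 3, 6, 4, 7, 1, 2, 0]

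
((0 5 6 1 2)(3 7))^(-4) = (0 5 6 1 2)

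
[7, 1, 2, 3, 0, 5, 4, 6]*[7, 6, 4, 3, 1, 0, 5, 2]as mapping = [0→2, 1→6, 2→4, 3→3, 4→7, 5→0, 6→1, 7→5]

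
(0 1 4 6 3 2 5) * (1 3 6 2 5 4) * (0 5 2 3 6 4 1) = (0 6 4 3 2 1)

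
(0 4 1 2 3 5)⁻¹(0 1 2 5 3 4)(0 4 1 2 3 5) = (0 5 1 4 2 3)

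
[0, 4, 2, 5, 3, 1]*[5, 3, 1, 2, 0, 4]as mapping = [0→5, 1→0, 2→1, 3→4, 4→2, 5→3]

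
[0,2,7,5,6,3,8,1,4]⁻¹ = [0,7,1,5,8,3,4,2,6]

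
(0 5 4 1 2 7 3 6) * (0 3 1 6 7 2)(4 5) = (0 4 6 3 7 1)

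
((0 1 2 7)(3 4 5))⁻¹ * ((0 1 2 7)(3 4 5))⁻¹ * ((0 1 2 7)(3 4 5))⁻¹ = (0 1 2 7)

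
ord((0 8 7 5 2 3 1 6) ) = 8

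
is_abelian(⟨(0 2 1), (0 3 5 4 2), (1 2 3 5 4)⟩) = no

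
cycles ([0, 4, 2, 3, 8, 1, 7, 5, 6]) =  (1 4 8 6 7 5)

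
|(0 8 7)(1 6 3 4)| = 12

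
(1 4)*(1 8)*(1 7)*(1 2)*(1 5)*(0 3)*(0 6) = (0 3 6)(1 4 8 7 2 5)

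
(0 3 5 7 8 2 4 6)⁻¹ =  (0 6 4 2 8 7 5 3)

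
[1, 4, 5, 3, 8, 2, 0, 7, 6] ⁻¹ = [6, 0, 5, 3, 1, 2, 8, 7, 4] 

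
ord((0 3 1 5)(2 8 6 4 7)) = 20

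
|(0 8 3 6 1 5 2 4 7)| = 9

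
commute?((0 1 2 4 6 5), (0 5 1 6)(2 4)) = no:(0 1 2 4 6 5)*(0 5 1 6)(2 4) = (0 6 1 4), (0 5 1 6)(2 4)*(0 1 2 4 6 5) = (1 5 2 6)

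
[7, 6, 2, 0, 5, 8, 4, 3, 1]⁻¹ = [3, 8, 2, 7, 6, 4, 1, 0, 5]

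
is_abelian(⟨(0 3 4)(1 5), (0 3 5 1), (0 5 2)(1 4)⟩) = no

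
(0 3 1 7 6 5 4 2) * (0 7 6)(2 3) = (0 2 7)(1 6 5 4 3)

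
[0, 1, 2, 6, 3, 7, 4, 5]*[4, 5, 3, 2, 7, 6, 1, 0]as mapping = [0→4, 1→5, 2→3, 3→1, 4→2, 5→0, 6→7, 7→6]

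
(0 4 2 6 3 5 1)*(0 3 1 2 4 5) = (0 5 2 6 1 3)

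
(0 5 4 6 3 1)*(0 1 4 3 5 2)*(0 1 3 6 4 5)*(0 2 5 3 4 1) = (0 5 6 2)(1 4)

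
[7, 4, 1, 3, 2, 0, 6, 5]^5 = [5, 2, 4, 3, 1, 7, 6, 0]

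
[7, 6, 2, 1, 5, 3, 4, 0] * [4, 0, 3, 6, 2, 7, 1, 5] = [5, 1, 3, 0, 7, 6, 2, 4]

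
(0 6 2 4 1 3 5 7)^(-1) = (0 7 5 3 1 4 2 6)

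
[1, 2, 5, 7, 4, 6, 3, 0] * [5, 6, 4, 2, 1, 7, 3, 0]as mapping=[0→6, 1→4, 2→7, 3→0, 4→1, 5→3, 6→2, 7→5]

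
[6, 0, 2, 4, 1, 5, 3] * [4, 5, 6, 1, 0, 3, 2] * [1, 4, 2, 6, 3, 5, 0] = [2, 3, 0, 1, 5, 6, 4]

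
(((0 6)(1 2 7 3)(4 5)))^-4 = ()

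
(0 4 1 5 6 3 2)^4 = (0 6 4 3 1 2 5)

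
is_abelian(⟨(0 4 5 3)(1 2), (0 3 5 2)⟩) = no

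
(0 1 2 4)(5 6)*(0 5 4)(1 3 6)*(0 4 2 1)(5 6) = (0 3 5)(2 4 6)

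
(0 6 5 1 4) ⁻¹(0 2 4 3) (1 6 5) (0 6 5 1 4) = (0 3 6 2) (1 4 5) 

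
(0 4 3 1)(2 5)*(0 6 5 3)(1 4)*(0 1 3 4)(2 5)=(0 3)(1 6 2 4)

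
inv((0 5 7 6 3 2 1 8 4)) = (0 4 8 1 2 3 6 7 5)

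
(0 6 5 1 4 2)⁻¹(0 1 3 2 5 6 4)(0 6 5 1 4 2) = (0 1 5 2 6 4 3)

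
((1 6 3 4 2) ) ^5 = () 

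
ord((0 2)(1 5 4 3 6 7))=6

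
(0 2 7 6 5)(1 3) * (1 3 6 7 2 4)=(0 4 1 6 5)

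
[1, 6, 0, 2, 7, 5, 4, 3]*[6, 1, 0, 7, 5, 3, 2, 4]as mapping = [0→1, 1→2, 2→6, 3→0, 4→4, 5→3, 6→5, 7→7]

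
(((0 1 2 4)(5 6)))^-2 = (0 2)(1 4)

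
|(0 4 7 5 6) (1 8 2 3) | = 20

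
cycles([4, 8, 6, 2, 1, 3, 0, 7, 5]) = (0 4 1 8 5 3 2 6)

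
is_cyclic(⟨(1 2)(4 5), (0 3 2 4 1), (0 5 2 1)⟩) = no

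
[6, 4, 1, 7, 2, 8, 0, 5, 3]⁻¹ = [6, 2, 4, 8, 1, 7, 0, 3, 5]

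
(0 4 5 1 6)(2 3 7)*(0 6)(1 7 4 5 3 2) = (0 5 7 1)(3 4)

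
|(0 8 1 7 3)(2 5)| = 10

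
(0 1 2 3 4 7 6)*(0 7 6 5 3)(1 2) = (0 2)(3 4 6 7 5)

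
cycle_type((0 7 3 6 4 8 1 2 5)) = 9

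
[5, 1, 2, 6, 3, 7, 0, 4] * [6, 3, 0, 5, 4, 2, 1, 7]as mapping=[0→2, 1→3, 2→0, 3→1, 4→5, 5→7, 6→6, 7→4]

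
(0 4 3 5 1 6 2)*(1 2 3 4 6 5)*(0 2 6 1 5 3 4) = (0 1 3 5 6 4) 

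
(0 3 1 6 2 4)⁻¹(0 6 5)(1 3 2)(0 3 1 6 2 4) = (1 4 6)(2 5 3)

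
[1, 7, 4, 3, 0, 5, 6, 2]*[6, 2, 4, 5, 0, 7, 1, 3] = [2, 3, 0, 5, 6, 7, 1, 4]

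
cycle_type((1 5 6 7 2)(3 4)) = 2.5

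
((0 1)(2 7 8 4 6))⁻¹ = (0 1)(2 6 4 8 7)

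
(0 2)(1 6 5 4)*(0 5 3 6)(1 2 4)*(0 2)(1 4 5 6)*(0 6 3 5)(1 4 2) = (2 3 4 6 5)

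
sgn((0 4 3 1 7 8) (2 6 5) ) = -1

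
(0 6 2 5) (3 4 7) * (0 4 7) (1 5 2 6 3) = (0 3 7 1 5 4) 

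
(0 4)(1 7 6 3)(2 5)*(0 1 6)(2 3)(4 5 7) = (0 5 3 6 2 7)(1 4)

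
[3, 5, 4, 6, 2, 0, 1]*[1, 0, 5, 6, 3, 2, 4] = [6, 2, 3, 4, 5, 1, 0]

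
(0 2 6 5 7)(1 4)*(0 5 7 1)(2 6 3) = (0 6 7 5 1 4)(2 3)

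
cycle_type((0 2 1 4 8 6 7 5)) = 8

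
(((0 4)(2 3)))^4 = ()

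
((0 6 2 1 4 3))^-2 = (0 4 2)(1 6 3)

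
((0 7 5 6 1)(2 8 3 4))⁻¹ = (0 1 6 5 7)(2 4 3 8)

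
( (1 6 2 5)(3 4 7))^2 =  (1 2)(3 7 4)(5 6)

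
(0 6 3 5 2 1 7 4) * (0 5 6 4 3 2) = (0 4 5)(1 7 3 6 2)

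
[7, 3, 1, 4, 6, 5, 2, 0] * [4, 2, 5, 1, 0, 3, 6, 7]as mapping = [0→7, 1→1, 2→2, 3→0, 4→6, 5→3, 6→5, 7→4]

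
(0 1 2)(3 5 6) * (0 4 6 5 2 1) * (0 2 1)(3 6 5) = (0 2 4 5 3 1)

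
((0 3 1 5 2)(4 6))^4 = (0 2 5 1 3)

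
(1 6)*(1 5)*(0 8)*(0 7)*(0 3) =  (0 8 7 3)(1 6 5)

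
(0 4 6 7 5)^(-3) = (0 6 5 4 7)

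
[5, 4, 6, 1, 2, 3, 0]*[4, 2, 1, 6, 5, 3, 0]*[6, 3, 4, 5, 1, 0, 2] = [5, 0, 6, 4, 3, 2, 1]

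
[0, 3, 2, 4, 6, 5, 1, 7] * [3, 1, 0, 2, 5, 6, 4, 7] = [3, 2, 0, 5, 4, 6, 1, 7]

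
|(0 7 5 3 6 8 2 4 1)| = 9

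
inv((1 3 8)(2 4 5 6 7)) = (1 8 3)(2 7 6 5 4)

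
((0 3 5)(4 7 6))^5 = (0 5 3)(4 6 7)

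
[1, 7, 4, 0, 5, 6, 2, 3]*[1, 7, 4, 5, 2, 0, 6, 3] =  [7, 3, 2, 1, 0, 6, 4, 5]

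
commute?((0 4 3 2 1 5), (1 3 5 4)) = no:(0 4 3 2 1 5)*(1 3 5 4) = (0 1 4 5)(2 3), (1 3 5 4)*(0 4 3 2 1 5) = (0 4 5 3)(1 2)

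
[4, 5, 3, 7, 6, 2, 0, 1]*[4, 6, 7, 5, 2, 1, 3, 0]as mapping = [0→2, 1→1, 2→5, 3→0, 4→3, 5→7, 6→4, 7→6]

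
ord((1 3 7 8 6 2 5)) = 7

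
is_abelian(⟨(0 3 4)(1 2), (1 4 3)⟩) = no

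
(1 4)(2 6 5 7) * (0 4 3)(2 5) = (0 4 1 3)(2 6)(5 7)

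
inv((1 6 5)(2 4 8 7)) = (1 5 6)(2 7 8 4)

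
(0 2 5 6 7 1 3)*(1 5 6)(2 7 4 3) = (0 7 5 1 2 6 4 3)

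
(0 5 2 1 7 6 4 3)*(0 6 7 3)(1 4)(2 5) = (0 2 4)(1 3 6)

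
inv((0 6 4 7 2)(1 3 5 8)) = (0 2 7 4 6)(1 8 5 3)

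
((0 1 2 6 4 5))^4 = (0 4 2)(1 5 6)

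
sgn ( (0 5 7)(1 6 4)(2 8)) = -1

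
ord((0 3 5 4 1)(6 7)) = 10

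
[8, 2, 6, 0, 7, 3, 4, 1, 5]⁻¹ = [3, 7, 1, 5, 6, 8, 2, 4, 0]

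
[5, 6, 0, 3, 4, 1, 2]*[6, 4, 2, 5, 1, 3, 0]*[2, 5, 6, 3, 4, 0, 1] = [3, 2, 1, 0, 5, 4, 6]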